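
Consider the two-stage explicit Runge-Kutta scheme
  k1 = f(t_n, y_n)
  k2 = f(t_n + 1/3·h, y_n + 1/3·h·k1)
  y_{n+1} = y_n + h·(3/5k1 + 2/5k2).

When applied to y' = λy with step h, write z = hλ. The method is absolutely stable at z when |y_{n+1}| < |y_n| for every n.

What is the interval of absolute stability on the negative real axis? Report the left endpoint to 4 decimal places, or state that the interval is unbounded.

(-7.5000, 0).

On y'=λy, z=hλ:
  k1=λy_n ⇒ h·k1=z·y_n;  k2=λ(1+1/3z)y_n ⇒ h·k2=z(1+1/3z)y_n
  y_{n+1}/y_n = 1 + 3/5z + 2/5z(1+1/3z) = 1 + z + 2/15z²
  so R(z) = 1 + z + 2/15z².

Boundary: |R(x)|=1, x<0.
x=-1.27: |R|=0.0549
R=1: x+2/15x²=0 ⇒ x=−15/2=-7.5000; min R=1−1/(4·2/15)=-0.8750>−1
Confirm numerically:
  x=-6.163: |R|=0.09866 <1
  x=-5.699: |R|=0.36852 <1
  x=-4.301: |R|=0.83452 <1
  x=-3.643: |R|=0.87347 <1
  x=-8.074: |R|=1.61793 >1
  x=-8.020: |R|=1.55605 >1
  x=-7.962: |R|=1.49046 >1
Stable set (-7.5000, 0).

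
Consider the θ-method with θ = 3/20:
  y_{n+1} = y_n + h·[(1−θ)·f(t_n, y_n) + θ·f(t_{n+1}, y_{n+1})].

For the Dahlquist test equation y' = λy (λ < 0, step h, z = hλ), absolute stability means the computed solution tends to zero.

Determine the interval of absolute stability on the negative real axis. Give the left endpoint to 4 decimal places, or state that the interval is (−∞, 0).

z∈(-2.8571,0).

On y'=λy, z=hλ:
  y_{n+1} = y_n + z·[17/20·y_n + 3/20·y_{n+1}] ⇒ (1 − 3/20z)y_{n+1} = (1 + 17/20z)y_n
  so R(z) = (1 + 17/20z)/(1 − 3/20z).

Find x<0 with |R(x)|<1.
x=-1.12: |R|=0.0411
R=−1: 1+17/20x = −1+3/20x ⇒ -7/10x=2 ⇒ x=2/(-7/10)=-2.8571
Confirm numerically:
  x=-2.205: |R|=0.65696 <1
  x=-1.939: |R|=0.50211 <1
  x=-1.297: |R|=0.08576 <1
  x=-3.216: |R|=1.16945 >1
  x=-3.209: |R|=1.16627 >1
So |R|<1 on (-2.8571, 0).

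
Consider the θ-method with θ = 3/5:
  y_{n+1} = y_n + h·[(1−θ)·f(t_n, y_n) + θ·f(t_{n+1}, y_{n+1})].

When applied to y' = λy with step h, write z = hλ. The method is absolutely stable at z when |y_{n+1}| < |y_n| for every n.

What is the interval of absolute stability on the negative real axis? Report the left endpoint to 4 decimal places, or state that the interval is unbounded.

(−∞, 0) — no finite endpoint.

Set f=λy, z=hλ:
  y_{n+1} = y_n + z·[2/5·y_n + 3/5·y_{n+1}] ⇒ (1 − 3/5z)y_{n+1} = (1 + 2/5z)y_n
  Hence R(z) = (1 + 2/5z)/(1 − 3/5z).

Need |R(x)|<1, x<0.
x=-0.64: |R|=0.5376
x=-2: |R|=0.0909
x=-10: |R|=0.4286
x=-100: |R|=0.6393
θ=3/5≥1/2 ⇒ |1+2/5x|<|1−3/5x| ∀x<0 ⇒ interval (−∞,0).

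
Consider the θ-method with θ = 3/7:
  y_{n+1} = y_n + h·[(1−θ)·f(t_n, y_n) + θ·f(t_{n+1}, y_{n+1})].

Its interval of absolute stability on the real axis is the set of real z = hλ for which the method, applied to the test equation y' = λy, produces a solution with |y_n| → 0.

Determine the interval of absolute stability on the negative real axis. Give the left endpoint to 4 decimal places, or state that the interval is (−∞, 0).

(-14.0000, 0).

Test eqn y'=λy, z=hλ:
  y_{n+1} = y_n + z·[4/7·y_n + 3/7·y_{n+1}] ⇒ (1 − 3/7z)y_{n+1} = (1 + 4/7z)y_n
  Hence R(z) = (1 + 4/7z)/(1 − 3/7z).

Find x<0 with |R(x)|<1.
x=-1.01: |R|=0.2951
R=−1: 1+4/7x = −1+3/7x ⇒ -1/7x=2 ⇒ x=2/(-1/7)=-14.0000
Confirm numerically:
  x=-8.368: |R|=0.82457 <1
  x=-7.504: |R|=0.77989 <1
  x=-6.509: |R|=0.71761 <1
  x=-14.345: |R|=1.00690 >1
  x=-14.186: |R|=1.00375 >1
  x=-14.042: |R|=1.00085 >1
Interval (-14.0000, 0).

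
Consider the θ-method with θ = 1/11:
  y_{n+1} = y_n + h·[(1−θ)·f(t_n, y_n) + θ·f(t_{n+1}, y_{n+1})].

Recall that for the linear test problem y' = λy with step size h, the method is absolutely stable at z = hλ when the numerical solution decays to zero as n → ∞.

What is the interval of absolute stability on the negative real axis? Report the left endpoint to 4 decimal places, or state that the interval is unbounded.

Set f=λy, z=hλ:
  y_{n+1} = y_n + z·[10/11·y_n + 1/11·y_{n+1}] ⇒ (1 − 1/11z)y_{n+1} = (1 + 10/11z)y_n
  ⇒ R(z) = (1 + 10/11z)/(1 − 1/11z).

Need |R(x)|<1, x<0.
x=-0.4: |R|=0.6140
R=−1: 1+10/11x = −1+1/11x ⇒ -9/11x=2 ⇒ x=2/(-9/11)=-2.4444
Confirm numerically:
  x=-2.233: |R|=0.85619 <1
  x=-2.073: |R|=0.74428 <1
  x=-2.039: |R|=0.72015 <1
  x=-2.952: |R|=1.32741 >1
  x=-2.706: |R|=1.17175 >1
  x=-2.629: |R|=1.12187 >1
Stable set (-2.4444, 0).

z∈(-2.4444,0).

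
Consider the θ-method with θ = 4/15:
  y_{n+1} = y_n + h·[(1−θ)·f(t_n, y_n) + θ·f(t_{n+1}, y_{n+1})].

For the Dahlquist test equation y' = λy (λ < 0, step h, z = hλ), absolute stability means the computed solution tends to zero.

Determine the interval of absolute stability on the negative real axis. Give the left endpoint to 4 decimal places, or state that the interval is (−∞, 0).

Set f=λy, z=hλ:
  y_{n+1} = y_n + z·[11/15·y_n + 4/15·y_{n+1}] ⇒ (1 − 4/15z)y_{n+1} = (1 + 11/15z)y_n
  ⇒ R(z) = (1 + 11/15z)/(1 − 4/15z).

Need |R(x)|<1, x<0.
x=-0.55: |R|=0.5203
R=−1: 1+11/15x = −1+4/15x ⇒ -7/15x=2 ⇒ x=2/(-7/15)=-4.2857
Confirm numerically:
  x=-3.852: |R|=0.90016 <1
  x=-3.531: |R|=0.81860 <1
  x=-2.106: |R|=0.34862 <1
  x=-4.693: |R|=1.08442 >1
  x=-4.588: |R|=1.06344 >1
  x=-4.425: |R|=1.02982 >1
Interval (-4.2857, 0).

z∈(-4.2857,0).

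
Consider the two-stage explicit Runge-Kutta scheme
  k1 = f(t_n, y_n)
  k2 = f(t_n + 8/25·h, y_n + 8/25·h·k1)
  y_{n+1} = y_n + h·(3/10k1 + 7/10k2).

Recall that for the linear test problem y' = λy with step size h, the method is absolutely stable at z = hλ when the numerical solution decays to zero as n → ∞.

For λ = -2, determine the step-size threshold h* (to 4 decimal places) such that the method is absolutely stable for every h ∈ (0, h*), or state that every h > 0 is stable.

Test eqn y'=λy, z=hλ:
  k1=λy_n ⇒ h·k1=z·y_n;  k2=λ(1+8/25z)y_n ⇒ h·k2=z(1+8/25z)y_n
  y_{n+1}/y_n = 1 + 3/10z + 7/10z(1+8/25z) = 1 + z + 28/125z²
  Hence R(z) = 1 + z + 28/125z².

Solve |R(x)|<1 on ℝ⁻.
x=-1.61: |R|=0.0294
R=1: x+28/125x²=0 ⇒ x=−125/28=-4.4643; min R=1−1/(4·28/125)=-0.1161>−1
Confirm numerically:
  x=-3.687: |R|=0.35805 <1
  x=-2.432: |R|=0.10712 <1
  x=-4.789: |R|=1.34833 >1
  x=-4.508: |R|=1.04414 >1
Stable set (-4.4643, 0).

(-4.4643,0); λ=-2 ⇒ h* = (125/28)/2 = 2.2321.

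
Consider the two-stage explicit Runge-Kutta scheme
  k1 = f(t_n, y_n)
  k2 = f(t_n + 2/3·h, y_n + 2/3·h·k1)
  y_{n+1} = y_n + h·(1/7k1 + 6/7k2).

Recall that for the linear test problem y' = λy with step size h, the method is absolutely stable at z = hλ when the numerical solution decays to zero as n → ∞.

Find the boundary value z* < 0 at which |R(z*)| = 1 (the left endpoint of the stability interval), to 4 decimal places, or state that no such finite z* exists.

With y'=λy (z=hλ):
  k1=λy_n ⇒ h·k1=z·y_n;  k2=λ(1+2/3z)y_n ⇒ h·k2=z(1+2/3z)y_n
  y_{n+1}/y_n = 1 + 1/7z + 6/7z(1+2/3z) = 1 + z + 4/7z²
  R(z) = 1 + z + 4/7z².

Need |R(x)|<1, x<0.
x=-0.86: |R|=0.5626
R=1: x+4/7x²=0 ⇒ x=−7/4=-1.7500; min R=1−1/(4·4/7)=0.5625>−1
Confirm numerically:
  x=-1.464: |R|=0.76074 <1
  x=-1.335: |R|=0.68341 <1
  x=-1.151: |R|=0.60603 <1
  x=-2.298: |R|=1.71960 >1
  x=-1.872: |R|=1.13051 >1
So |R|<1 on (-1.7500, 0).

z* = -1.7500.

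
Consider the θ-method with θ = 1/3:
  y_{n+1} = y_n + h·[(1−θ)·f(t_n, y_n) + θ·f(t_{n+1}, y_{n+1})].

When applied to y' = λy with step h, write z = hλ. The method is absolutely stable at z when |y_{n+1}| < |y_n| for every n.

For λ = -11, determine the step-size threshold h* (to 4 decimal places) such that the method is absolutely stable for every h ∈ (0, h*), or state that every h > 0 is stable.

With y'=λy (z=hλ):
  y_{n+1} = y_n + z·[2/3·y_n + 1/3·y_{n+1}] ⇒ (1 − 1/3z)y_{n+1} = (1 + 2/3z)y_n
  Hence R(z) = (1 + 2/3z)/(1 − 1/3z).

Find x<0 with |R(x)|<1.
x=-1.03: |R|=0.2333
R=−1: 1+2/3x = −1+1/3x ⇒ -1/3x=2 ⇒ x=2/(-1/3)=-6.0000
Confirm numerically:
  x=-3.620: |R|=0.64048 <1
  x=-3.341: |R|=0.58067 <1
  x=-3.297: |R|=0.57075 <1
  x=-3.152: |R|=0.53706 <1
  x=-6.487: |R|=1.05133 >1
  x=-6.313: |R|=1.03361 >1
So |R|<1 on (-6.0000, 0).

(-6.0000,0); λ=-11 ⇒ h* = (6)/11 = 0.5455.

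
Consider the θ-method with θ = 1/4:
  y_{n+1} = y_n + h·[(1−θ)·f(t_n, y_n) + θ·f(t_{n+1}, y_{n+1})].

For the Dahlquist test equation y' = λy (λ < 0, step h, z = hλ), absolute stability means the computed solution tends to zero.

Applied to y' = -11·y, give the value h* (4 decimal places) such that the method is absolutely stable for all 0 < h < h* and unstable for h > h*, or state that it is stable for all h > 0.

(-4.0000,0); λ=-11 ⇒ h* = (4)/11 = 0.3636.

With y'=λy (z=hλ):
  y_{n+1} = y_n + z·[3/4·y_n + 1/4·y_{n+1}] ⇒ (1 − 1/4z)y_{n+1} = (1 + 3/4z)y_n
  R(z) = (1 + 3/4z)/(1 − 1/4z).

Need |R(x)|<1, x<0.
x=-0.72: |R|=0.3898
R=−1: 1+3/4x = −1+1/4x ⇒ -1/2x=2 ⇒ x=2/(-1/2)=-4.0000
Confirm numerically:
  x=-2.407: |R|=0.50273 <1
  x=-2.396: |R|=0.49844 <1
  x=-1.816: |R|=0.24897 <1
  x=-1.779: |R|=0.23135 <1
  x=-4.224: |R|=1.05447 >1
  x=-4.182: |R|=1.04449 >1
  x=-4.177: |R|=1.04329 >1
So |R|<1 on (-4.0000, 0).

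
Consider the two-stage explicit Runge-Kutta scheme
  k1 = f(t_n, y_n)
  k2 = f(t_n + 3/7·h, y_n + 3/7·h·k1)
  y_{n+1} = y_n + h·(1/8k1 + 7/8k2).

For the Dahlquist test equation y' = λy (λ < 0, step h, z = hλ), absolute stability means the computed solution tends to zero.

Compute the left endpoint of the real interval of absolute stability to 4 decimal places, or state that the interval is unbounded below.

With y'=λy (z=hλ):
  k1=λy_n ⇒ h·k1=z·y_n;  k2=λ(1+3/7z)y_n ⇒ h·k2=z(1+3/7z)y_n
  y_{n+1}/y_n = 1 + 1/8z + 7/8z(1+3/7z) = 1 + z + 3/8z²
  Hence R(z) = 1 + z + 3/8z².

Find x<0 with |R(x)|<1.
x=-1.32: |R|=0.3334
R=1: x+3/8x²=0 ⇒ x=−8/3=-2.6667; min R=1−1/(4·3/8)=0.3333>−1
Confirm numerically:
  x=-2.156: |R|=0.58713 <1
  x=-1.977: |R|=0.48870 <1
  x=-1.788: |R|=0.41085 <1
  x=-2.848: |R|=1.19366 >1
  x=-2.831: |R|=1.17446 >1
  x=-2.759: |R|=1.09553 >1
So |R|<1 on (-2.6667, 0).

left endpoint -2.6667.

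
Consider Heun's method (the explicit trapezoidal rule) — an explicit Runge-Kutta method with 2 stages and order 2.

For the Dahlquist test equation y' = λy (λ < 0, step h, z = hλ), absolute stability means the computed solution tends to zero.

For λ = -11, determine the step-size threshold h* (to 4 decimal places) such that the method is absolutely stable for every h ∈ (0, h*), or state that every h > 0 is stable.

With y'=λy (z=hλ):
  order 2, 2-stage ⇒ R(z)=1+z+z^2/2
  (e.g. R(-0.55)=0.60125, |R|=0.60125)

Need |R(x)|<1, x<0.
x=-0.55: |R|=0.6013
|R(-1.93)|=0.9325 |R(-1.71)|=0.7520 |R(-1.07)|=0.5025
Bisect:
  x_lo=-2.7445 |R|=2.0217  x_hi=-0.2100 |R|=0.8120
  mid=-1.47726 |R|=0.61389 →hi
  mid=-2.11089 |R|=1.11703 →lo
  mid=-1.79407 |R|=0.81528 →hi
  mid=-1.95248 |R|=0.95361 →hi
  mid=-2.03168 |R|=1.03218 →lo
  mid=-1.99208 |R|=0.99211 →hi
  mid=-2.01188 |R|=1.01195 →lo
  mid=-2.00198 |R|=1.00198 →lo
  ...
  [-2.00012,-1.99997] ⇒ x*=-2.0000
Stable set (-2.0000, 0).

(-2.0000,0); λ=-11 ⇒ h* = 0.1818.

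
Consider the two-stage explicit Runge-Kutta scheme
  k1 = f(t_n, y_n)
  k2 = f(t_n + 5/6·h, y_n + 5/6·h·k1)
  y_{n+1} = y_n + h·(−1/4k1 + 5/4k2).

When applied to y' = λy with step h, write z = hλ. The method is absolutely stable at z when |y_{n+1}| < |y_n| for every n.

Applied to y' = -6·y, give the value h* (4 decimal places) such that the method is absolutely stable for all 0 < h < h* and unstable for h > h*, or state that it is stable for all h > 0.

With y'=λy (z=hλ):
  k1=λy_n ⇒ h·k1=z·y_n;  k2=λ(1+5/6z)y_n ⇒ h·k2=z(1+5/6z)y_n
  y_{n+1}/y_n = 1 − 1/4z + 5/4z(1+5/6z) = 1 + z + 25/24z²
  so R(z) = 1 + z + 25/24z².

Boundary: |R(x)|=1, x<0.
x=-1.52: |R|=1.8867
R=1: x+25/24x²=0 ⇒ x=−24/25=-0.9600; min R=1−1/(4·25/24)=0.7600>−1
Confirm numerically:
  x=-0.836: |R|=0.89202 <1
  x=-0.791: |R|=0.86075 <1
  x=-0.535: |R|=0.76315 <1
  x=-0.432: |R|=0.76240 <1
  x=-1.321: |R|=1.49675 >1
  x=-1.023: |R|=1.06713 >1
Stable set (-0.9600, 0).

(-0.9600,0); λ=-6 ⇒ h* = (24/25)/6 = 0.1600.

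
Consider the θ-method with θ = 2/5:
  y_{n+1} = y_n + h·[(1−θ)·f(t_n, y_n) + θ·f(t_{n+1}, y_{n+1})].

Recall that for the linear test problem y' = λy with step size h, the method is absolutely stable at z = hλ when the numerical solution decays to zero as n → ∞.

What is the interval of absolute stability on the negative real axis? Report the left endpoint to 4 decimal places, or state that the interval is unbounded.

Set f=λy, z=hλ:
  y_{n+1} = y_n + z·[3/5·y_n + 2/5·y_{n+1}] ⇒ (1 − 2/5z)y_{n+1} = (1 + 3/5z)y_n
  so R(z) = (1 + 3/5z)/(1 − 2/5z).

Boundary: |R(x)|=1, x<0.
x=-0.52: |R|=0.5695
R=−1: 1+3/5x = −1+2/5x ⇒ -1/5x=2 ⇒ x=2/(-1/5)=-10.0000
Confirm numerically:
  x=-8.414: |R|=0.92734 <1
  x=-7.781: |R|=0.89208 <1
  x=-6.859: |R|=0.83219 <1
  x=-6.078: |R|=0.77139 <1
  x=-10.534: |R|=1.02048 >1
  x=-10.495: |R|=1.01905 >1
  x=-10.141: |R|=1.00558 >1
Interval (-10.0000, 0).

(-10.0000, 0).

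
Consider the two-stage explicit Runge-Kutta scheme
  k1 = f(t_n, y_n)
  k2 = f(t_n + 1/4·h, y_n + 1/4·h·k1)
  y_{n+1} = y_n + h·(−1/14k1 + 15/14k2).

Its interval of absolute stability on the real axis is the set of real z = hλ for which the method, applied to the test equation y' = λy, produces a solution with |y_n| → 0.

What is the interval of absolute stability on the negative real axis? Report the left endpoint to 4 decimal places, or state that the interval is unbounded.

With y'=λy (z=hλ):
  k1=λy_n ⇒ h·k1=z·y_n;  k2=λ(1+1/4z)y_n ⇒ h·k2=z(1+1/4z)y_n
  y_{n+1}/y_n = 1 − 1/14z + 15/14z(1+1/4z) = 1 + z + 15/56z²
  Hence R(z) = 1 + z + 15/56z².

Need |R(x)|<1, x<0.
x=-1.11: |R|=0.2200
R=1: x+15/56x²=0 ⇒ x=−56/15=-3.7333; min R=1−1/(4·15/56)=0.0667>−1
Confirm numerically:
  x=-3.091: |R|=0.46818 <1
  x=-2.133: |R|=0.08567 <1
  x=-1.858: |R|=0.06669 <1
  x=-1.843: |R|=0.06682 <1
  x=-3.923: |R|=1.19930 >1
  x=-3.913: |R|=1.18831 >1
Stable set (-3.7333, 0).

z∈(-3.7333,0).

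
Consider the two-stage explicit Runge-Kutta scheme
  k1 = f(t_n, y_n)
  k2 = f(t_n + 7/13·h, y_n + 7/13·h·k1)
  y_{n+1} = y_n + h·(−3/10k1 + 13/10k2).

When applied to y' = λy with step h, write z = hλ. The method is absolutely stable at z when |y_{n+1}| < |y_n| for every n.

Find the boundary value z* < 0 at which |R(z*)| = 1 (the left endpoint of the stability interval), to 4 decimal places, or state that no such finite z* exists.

z* = -1.4286.

Set f=λy, z=hλ:
  k1=λy_n ⇒ h·k1=z·y_n;  k2=λ(1+7/13z)y_n ⇒ h·k2=z(1+7/13z)y_n
  y_{n+1}/y_n = 1 − 3/10z + 13/10z(1+7/13z) = 1 + z + 7/10z²
  so R(z) = 1 + z + 7/10z².

Find x<0 with |R(x)|<1.
x=-1.36: |R|=0.9347
R=1: x+7/10x²=0 ⇒ x=−10/7=-1.4286; min R=1−1/(4·7/10)=0.6429>−1
Confirm numerically:
  x=-1.332: |R|=0.90996 <1
  x=-1.273: |R|=0.86137 <1
  x=-1.020: |R|=0.70828 <1
  x=-1.010: |R|=0.70407 <1
  x=-1.994: |R|=1.78923 >1
  x=-1.946: |R|=1.70484 >1
So |R|<1 on (-1.4286, 0).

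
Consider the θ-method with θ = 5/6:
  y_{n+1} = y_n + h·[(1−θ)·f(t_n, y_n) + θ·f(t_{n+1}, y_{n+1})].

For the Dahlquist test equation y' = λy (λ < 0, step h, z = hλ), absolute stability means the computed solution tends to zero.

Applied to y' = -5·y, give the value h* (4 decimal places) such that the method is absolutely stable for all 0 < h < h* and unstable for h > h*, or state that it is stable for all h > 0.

With y'=λy (z=hλ):
  y_{n+1} = y_n + z·[1/6·y_n + 5/6·y_{n+1}] ⇒ (1 − 5/6z)y_{n+1} = (1 + 1/6z)y_n
  Hence R(z) = (1 + 1/6z)/(1 − 5/6z).

Find x<0 with |R(x)|<1.
x=-1.52: |R|=0.3294
x=-2: |R|=0.2500
x=-10: |R|=0.0714
x=-100: |R|=0.1858
θ=5/6≥1/2 ⇒ |1+1/6x|<|1−5/6x| ∀x<0 ⇒ stable on all of ℝ⁻.

(−∞, 0) — no finite endpoint. Any h>0 works for λ=-5.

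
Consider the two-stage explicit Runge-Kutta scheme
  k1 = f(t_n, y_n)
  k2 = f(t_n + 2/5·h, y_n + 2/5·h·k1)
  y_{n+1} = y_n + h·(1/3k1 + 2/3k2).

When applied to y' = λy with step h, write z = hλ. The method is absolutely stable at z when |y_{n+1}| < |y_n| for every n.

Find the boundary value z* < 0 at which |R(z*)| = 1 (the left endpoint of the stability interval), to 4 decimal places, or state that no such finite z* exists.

Set f=λy, z=hλ:
  k1=λy_n ⇒ h·k1=z·y_n;  k2=λ(1+2/5z)y_n ⇒ h·k2=z(1+2/5z)y_n
  y_{n+1}/y_n = 1 + 1/3z + 2/3z(1+2/5z) = 1 + z + 4/15z²
  ⇒ R(z) = 1 + z + 4/15z².

Find x<0 with |R(x)|<1.
x=-1.65: |R|=0.0760
R=1: x+4/15x²=0 ⇒ x=−15/4=-3.7500; min R=1−1/(4·4/15)=0.0625>−1
Confirm numerically:
  x=-2.573: |R|=0.19242 <1
  x=-2.551: |R|=0.18436 <1
  x=-2.550: |R|=0.18400 <1
  x=-1.724: |R|=0.06858 <1
  x=-4.211: |R|=1.51767 >1
  x=-3.978: |R|=1.24186 >1
  x=-3.930: |R|=1.18864 >1
So |R|<1 on (-3.7500, 0).

z* = -3.7500.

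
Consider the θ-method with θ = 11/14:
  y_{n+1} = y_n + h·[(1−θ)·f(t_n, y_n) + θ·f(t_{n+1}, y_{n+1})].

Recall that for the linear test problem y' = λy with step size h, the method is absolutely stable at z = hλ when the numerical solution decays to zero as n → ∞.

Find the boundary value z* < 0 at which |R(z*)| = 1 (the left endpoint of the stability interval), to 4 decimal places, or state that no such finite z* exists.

Set f=λy, z=hλ:
  y_{n+1} = y_n + z·[3/14·y_n + 11/14·y_{n+1}] ⇒ (1 − 11/14z)y_{n+1} = (1 + 3/14z)y_n
  ⇒ R(z) = (1 + 3/14z)/(1 − 11/14z).

Need |R(x)|<1, x<0.
x=-0.92: |R|=0.4660
x=-2: |R|=0.2222
x=-10: |R|=0.1290
x=-100: |R|=0.2567
θ=11/14≥1/2 ⇒ |1+3/14x|<|1−11/14x| ∀x<0 ⇒ unbounded interval.

interval (−∞, 0).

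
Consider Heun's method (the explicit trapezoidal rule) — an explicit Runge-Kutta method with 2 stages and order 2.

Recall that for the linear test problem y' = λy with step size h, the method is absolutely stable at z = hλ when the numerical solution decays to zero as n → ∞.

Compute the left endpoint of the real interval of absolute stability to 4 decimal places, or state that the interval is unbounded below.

With y'=λy (z=hλ):
  order 2, 2-stage ⇒ R(z)=1+z+z^2/2
  (e.g. R(-1.65)=0.71125, |R|=0.71125)

Find x<0 with |R(x)|<1.
x=-1.65: |R|=0.7112
|R(-1.86)|=0.8698 |R(-1.14)|=0.5098 |R(-0.51)|=0.6200
Bisect:
  x_lo=-2.5557 |R|=1.7101  x_hi=-0.0527 |R|=0.9487
  mid=-1.30417 |R|=0.54626 →hi
  mid=-1.92993 |R|=0.93239 →hi
  mid=-2.24281 |R|=1.27229 →lo
  mid=-2.08637 |R|=1.09010 →lo
  mid=-2.00815 |R|=1.00819 →lo
  mid=-1.96904 |R|=0.96952 →hi
  mid=-1.98860 |R|=0.98866 →hi
  mid=-1.99838 |R|=0.99838 →hi
  ...
  [-2.00006,-1.99990] ⇒ x*=-2.0000
Stable set (-2.0000, 0).

z* = -2.0000.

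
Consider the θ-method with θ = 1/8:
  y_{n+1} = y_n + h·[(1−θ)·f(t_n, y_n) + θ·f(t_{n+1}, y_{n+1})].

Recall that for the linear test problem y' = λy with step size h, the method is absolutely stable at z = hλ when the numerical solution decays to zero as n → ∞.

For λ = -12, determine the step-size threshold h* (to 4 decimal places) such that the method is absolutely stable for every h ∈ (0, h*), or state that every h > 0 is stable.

Test eqn y'=λy, z=hλ:
  y_{n+1} = y_n + z·[7/8·y_n + 1/8·y_{n+1}] ⇒ (1 − 1/8z)y_{n+1} = (1 + 7/8z)y_n
  ⇒ R(z) = (1 + 7/8z)/(1 − 1/8z).

Find x<0 with |R(x)|<1.
x=-1.34: |R|=0.1478
R=−1: 1+7/8x = −1+1/8x ⇒ -3/4x=2 ⇒ x=2/(-3/4)=-2.6667
Confirm numerically:
  x=-2.290: |R|=0.78037 <1
  x=-1.454: |R|=0.23038 <1
  x=-1.074: |R|=0.05312 <1
  x=-3.256: |R|=1.31414 >1
  x=-2.761: |R|=1.05260 >1
  x=-2.745: |R|=1.04374 >1
Interval (-2.6667, 0).

(-2.6667,0); λ=-12 ⇒ h* = (8/3)/12 = 0.2222.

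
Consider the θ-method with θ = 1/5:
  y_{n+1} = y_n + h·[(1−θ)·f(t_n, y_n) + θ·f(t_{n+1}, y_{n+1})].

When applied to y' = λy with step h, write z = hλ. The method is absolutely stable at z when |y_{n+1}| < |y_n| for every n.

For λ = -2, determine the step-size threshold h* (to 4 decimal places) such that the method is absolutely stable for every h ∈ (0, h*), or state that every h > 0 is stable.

Set f=λy, z=hλ:
  y_{n+1} = y_n + z·[4/5·y_n + 1/5·y_{n+1}] ⇒ (1 − 1/5z)y_{n+1} = (1 + 4/5z)y_n
  so R(z) = (1 + 4/5z)/(1 − 1/5z).

Find x<0 with |R(x)|<1.
x=-1.63: |R|=0.2293
R=−1: 1+4/5x = −1+1/5x ⇒ -3/5x=2 ⇒ x=2/(-3/5)=-3.3333
Confirm numerically:
  x=-3.305: |R|=0.98977 <1
  x=-2.840: |R|=0.81122 <1
  x=-1.691: |R|=0.26364 <1
  x=-1.614: |R|=0.22014 <1
  x=-3.746: |R|=1.14155 >1
  x=-3.492: |R|=1.05605 >1
Stable set (-3.3333, 0).

(-3.3333,0); λ=-2 ⇒ h* = (10/3)/2 = 1.6667.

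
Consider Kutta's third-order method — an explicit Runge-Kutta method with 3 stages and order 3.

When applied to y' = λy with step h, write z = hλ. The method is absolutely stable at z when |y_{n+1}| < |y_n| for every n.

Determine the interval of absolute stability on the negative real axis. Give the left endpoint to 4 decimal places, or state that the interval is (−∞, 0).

(-2.5127, 0).

Test eqn y'=λy, z=hλ:
  order 3, 3-stage ⇒ R(z)=1+z+z^2/2+z^3/6
  (e.g. R(-1.44)=0.09914, |R|=0.09914)

Find x<0 with |R(x)|<1.
x=-1.44: |R|=0.0991
|R(-2.12)|=0.4608 |R(-1.61)|=0.0095 |R(-1.21)|=0.2268
Bisect:
  x_lo=-3.2384 |R|=2.6550  x_hi=-0.1792 |R|=0.8359
  mid=-1.70881 |R|=0.08042 →hi
  mid=-2.47359 |R|=0.93677 →hi
  mid=-2.85598 |R|=1.66020 →lo
  mid=-2.66479 |R|=1.26806 →lo
  mid=-2.56919 |R|=1.09525 →lo
  mid=-2.52139 |R|=1.01427 →lo
  mid=-2.49749 |R|=0.97510 →hi
  mid=-2.50944 |R|=0.99458 →hi
  mid=-2.51542 |R|=1.00440 →lo
  ...
  [-2.51280,-2.51262] ⇒ x*=-2.5127
So |R|<1 on (-2.5127, 0).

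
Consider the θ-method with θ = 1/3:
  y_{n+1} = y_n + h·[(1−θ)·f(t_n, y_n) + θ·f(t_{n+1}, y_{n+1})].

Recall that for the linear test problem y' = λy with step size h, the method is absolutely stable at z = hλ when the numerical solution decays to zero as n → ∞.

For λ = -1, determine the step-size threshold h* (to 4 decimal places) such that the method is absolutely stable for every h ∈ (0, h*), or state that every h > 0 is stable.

Set f=λy, z=hλ:
  y_{n+1} = y_n + z·[2/3·y_n + 1/3·y_{n+1}] ⇒ (1 − 1/3z)y_{n+1} = (1 + 2/3z)y_n
  Hence R(z) = (1 + 2/3z)/(1 − 1/3z).

Need |R(x)|<1, x<0.
x=-1.74: |R|=0.1013
R=−1: 1+2/3x = −1+1/3x ⇒ -1/3x=2 ⇒ x=2/(-1/3)=-6.0000
Confirm numerically:
  x=-4.667: |R|=0.82614 <1
  x=-4.555: |R|=0.80874 <1
  x=-3.701: |R|=0.65692 <1
  x=-2.611: |R|=0.39601 <1
  x=-6.568: |R|=1.05936 >1
  x=-6.093: |R|=1.01023 >1
  x=-6.059: |R|=1.00651 >1
Stable set (-6.0000, 0).

(-6.0000,0); λ=-1 ⇒ h* = (6)/1 = 6.0000.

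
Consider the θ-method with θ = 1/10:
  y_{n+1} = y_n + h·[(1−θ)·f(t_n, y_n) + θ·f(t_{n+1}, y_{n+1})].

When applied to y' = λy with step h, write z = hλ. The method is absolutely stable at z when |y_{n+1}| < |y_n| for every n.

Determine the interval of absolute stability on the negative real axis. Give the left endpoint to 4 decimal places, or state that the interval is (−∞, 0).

With y'=λy (z=hλ):
  y_{n+1} = y_n + z·[9/10·y_n + 1/10·y_{n+1}] ⇒ (1 − 1/10z)y_{n+1} = (1 + 9/10z)y_n
  R(z) = (1 + 9/10z)/(1 − 1/10z).

Solve |R(x)|<1 on ℝ⁻.
x=-1.17: |R|=0.0474
R=−1: 1+9/10x = −1+1/10x ⇒ -4/5x=2 ⇒ x=2/(-4/5)=-2.5000
Confirm numerically:
  x=-2.441: |R|=0.96206 <1
  x=-1.964: |R|=0.64159 <1
  x=-1.143: |R|=0.02576 <1
  x=-1.039: |R|=0.05879 <1
  x=-3.083: |R|=1.35649 >1
  x=-2.990: |R|=1.30177 >1
So |R|<1 on (-2.5000, 0).

z∈(-2.5000,0).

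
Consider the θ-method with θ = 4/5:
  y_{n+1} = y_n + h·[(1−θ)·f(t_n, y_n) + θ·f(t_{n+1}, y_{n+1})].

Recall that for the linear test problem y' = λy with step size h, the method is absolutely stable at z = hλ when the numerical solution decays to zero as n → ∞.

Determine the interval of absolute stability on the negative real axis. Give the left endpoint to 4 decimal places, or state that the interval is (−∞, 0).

Set f=λy, z=hλ:
  y_{n+1} = y_n + z·[1/5·y_n + 4/5·y_{n+1}] ⇒ (1 − 4/5z)y_{n+1} = (1 + 1/5z)y_n
  so R(z) = (1 + 1/5z)/(1 − 4/5z).

Boundary: |R(x)|=1, x<0.
x=-1.36: |R|=0.3487
x=-2: |R|=0.2308
x=-10: |R|=0.1111
x=-100: |R|=0.2346
θ=4/5≥1/2 ⇒ |1+1/5x|<|1−4/5x| ∀x<0 ⇒ stable on all of ℝ⁻.

unbounded; (−∞, 0).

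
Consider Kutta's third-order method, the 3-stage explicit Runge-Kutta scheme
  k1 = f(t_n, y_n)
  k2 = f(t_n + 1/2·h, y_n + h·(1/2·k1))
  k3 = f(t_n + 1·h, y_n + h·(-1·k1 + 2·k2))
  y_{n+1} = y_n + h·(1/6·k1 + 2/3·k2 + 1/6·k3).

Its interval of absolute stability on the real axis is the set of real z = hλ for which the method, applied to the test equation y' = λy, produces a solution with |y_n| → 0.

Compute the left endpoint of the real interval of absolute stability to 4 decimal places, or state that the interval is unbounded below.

On y'=λy, z=hλ:
  order 3, 3-stage ⇒ R(z)=1+z+z^2/2+z^3/6
  (e.g. R(-1.59)=0.00410, |R|=0.00410)

Solve |R(x)|<1 on ℝ⁻.
x=-1.59: |R|=0.0041
|R(-2.41)|=0.8389 |R(-2.34)|=0.7377 |R(-0.78)|=0.4451
Bisect:
  x_lo=-3.0073 |R|=2.0183  x_hi=-0.3521 |R|=0.7026
  mid=-1.67973 |R|=0.05887 →hi
  mid=-2.34352 |R|=0.74261 →hi
  mid=-2.67542 |R|=1.28820 →lo
  mid=-2.50947 |R|=0.99462 →hi
  mid=-2.59244 |R|=1.13593 →lo
  mid=-2.55096 |R|=1.06394 →lo
  mid=-2.53021 |R|=1.02895 →lo
  ...
  [-2.51287,-2.51271] ⇒ x*=-2.5127
Interval (-2.5127, 0).

z* = -2.5127.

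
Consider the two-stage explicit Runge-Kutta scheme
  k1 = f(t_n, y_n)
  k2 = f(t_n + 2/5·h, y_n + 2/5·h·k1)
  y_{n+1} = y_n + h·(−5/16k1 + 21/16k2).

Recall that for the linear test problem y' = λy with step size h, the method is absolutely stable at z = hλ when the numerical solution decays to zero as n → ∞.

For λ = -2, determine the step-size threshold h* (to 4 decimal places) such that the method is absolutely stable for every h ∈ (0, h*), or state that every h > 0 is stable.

(-1.9048,0); λ=-2 ⇒ h* = (40/21)/2 = 0.9524.

Test eqn y'=λy, z=hλ:
  k1=λy_n ⇒ h·k1=z·y_n;  k2=λ(1+2/5z)y_n ⇒ h·k2=z(1+2/5z)y_n
  y_{n+1}/y_n = 1 − 5/16z + 21/16z(1+2/5z) = 1 + z + 21/40z²
  so R(z) = 1 + z + 21/40z².

Solve |R(x)|<1 on ℝ⁻.
x=-0.34: |R|=0.7207
R=1: x+21/40x²=0 ⇒ x=−40/21=-1.9048; min R=1−1/(4·21/40)=0.5238>−1
Confirm numerically:
  x=-1.871: |R|=0.96684 <1
  x=-1.792: |R|=0.89391 <1
  x=-1.379: |R|=0.61936 <1
  x=-1.006: |R|=0.52532 <1
  x=-2.428: |R|=1.66697 >1
  x=-2.106: |R|=1.22250 >1
  x=-2.018: |R|=1.11997 >1
So |R|<1 on (-1.9048, 0).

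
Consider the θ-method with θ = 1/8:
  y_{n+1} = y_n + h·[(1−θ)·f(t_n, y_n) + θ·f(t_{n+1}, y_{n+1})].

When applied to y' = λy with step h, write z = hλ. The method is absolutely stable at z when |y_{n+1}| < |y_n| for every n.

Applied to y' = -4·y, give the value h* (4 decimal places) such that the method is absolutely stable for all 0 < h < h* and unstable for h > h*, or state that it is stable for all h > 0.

Test eqn y'=λy, z=hλ:
  y_{n+1} = y_n + z·[7/8·y_n + 1/8·y_{n+1}] ⇒ (1 − 1/8z)y_{n+1} = (1 + 7/8z)y_n
  R(z) = (1 + 7/8z)/(1 − 1/8z).

Boundary: |R(x)|=1, x<0.
x=-0.91: |R|=0.1829
R=−1: 1+7/8x = −1+1/8x ⇒ -3/4x=2 ⇒ x=2/(-3/4)=-2.6667
Confirm numerically:
  x=-1.756: |R|=0.43993 <1
  x=-1.213: |R|=0.05329 <1
  x=-1.165: |R|=0.01691 <1
  x=-1.140: |R|=0.00219 <1
  x=-2.910: |R|=1.13382 >1
  x=-2.753: |R|=1.04817 >1
Stable set (-2.6667, 0).

(-2.6667,0); λ=-4 ⇒ h* = (8/3)/4 = 0.6667.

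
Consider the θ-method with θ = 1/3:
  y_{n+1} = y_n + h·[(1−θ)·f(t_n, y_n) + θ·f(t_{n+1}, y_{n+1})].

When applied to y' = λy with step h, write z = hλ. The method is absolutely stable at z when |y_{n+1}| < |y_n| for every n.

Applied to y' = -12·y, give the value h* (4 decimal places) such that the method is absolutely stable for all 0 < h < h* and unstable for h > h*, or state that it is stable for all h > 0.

With y'=λy (z=hλ):
  y_{n+1} = y_n + z·[2/3·y_n + 1/3·y_{n+1}] ⇒ (1 − 1/3z)y_{n+1} = (1 + 2/3z)y_n
  Hence R(z) = (1 + 2/3z)/(1 − 1/3z).

Boundary: |R(x)|=1, x<0.
x=-0.33: |R|=0.7027
R=−1: 1+2/3x = −1+1/3x ⇒ -1/3x=2 ⇒ x=2/(-1/3)=-6.0000
Confirm numerically:
  x=-4.330: |R|=0.77217 <1
  x=-4.253: |R|=0.75913 <1
  x=-3.820: |R|=0.68035 <1
  x=-2.878: |R|=0.46887 <1
  x=-6.451: |R|=1.04772 >1
  x=-6.414: |R|=1.04398 >1
  x=-6.178: |R|=1.01939 >1
Interval (-6.0000, 0).

(-6.0000,0); λ=-12 ⇒ h* = (6)/12 = 0.5000.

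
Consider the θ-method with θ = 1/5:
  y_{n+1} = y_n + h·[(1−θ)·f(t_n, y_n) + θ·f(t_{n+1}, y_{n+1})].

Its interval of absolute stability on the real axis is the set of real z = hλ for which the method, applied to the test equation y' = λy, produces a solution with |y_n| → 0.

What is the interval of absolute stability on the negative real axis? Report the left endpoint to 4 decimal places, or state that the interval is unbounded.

(-3.3333, 0).

On y'=λy, z=hλ:
  y_{n+1} = y_n + z·[4/5·y_n + 1/5·y_{n+1}] ⇒ (1 − 1/5z)y_{n+1} = (1 + 4/5z)y_n
  Hence R(z) = (1 + 4/5z)/(1 − 1/5z).

Solve |R(x)|<1 on ℝ⁻.
x=-1.23: |R|=0.0128
R=−1: 1+4/5x = −1+1/5x ⇒ -3/5x=2 ⇒ x=2/(-3/5)=-3.3333
Confirm numerically:
  x=-3.246: |R|=0.96823 <1
  x=-2.035: |R|=0.44634 <1
  x=-1.809: |R|=0.32839 <1
  x=-1.374: |R|=0.07782 <1
  x=-3.480: |R|=1.05189 >1
  x=-3.354: |R|=1.00742 >1
Stable set (-3.3333, 0).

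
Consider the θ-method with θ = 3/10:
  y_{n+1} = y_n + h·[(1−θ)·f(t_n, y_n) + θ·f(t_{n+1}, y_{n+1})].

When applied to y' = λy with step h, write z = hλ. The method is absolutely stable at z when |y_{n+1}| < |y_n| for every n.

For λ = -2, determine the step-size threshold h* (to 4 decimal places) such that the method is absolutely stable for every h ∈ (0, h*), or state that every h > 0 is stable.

(-5.0000,0); λ=-2 ⇒ h* = (5)/2 = 2.5000.

With y'=λy (z=hλ):
  y_{n+1} = y_n + z·[7/10·y_n + 3/10·y_{n+1}] ⇒ (1 − 3/10z)y_{n+1} = (1 + 7/10z)y_n
  Hence R(z) = (1 + 7/10z)/(1 − 3/10z).

Find x<0 with |R(x)|<1.
x=-0.85: |R|=0.3227
R=−1: 1+7/10x = −1+3/10x ⇒ -2/5x=2 ⇒ x=2/(-2/5)=-5.0000
Confirm numerically:
  x=-4.794: |R|=0.96620 <1
  x=-3.335: |R|=0.66708 <1
  x=-2.495: |R|=0.42694 <1
  x=-5.527: |R|=1.07930 >1
  x=-5.293: |R|=1.04529 >1
Stable set (-5.0000, 0).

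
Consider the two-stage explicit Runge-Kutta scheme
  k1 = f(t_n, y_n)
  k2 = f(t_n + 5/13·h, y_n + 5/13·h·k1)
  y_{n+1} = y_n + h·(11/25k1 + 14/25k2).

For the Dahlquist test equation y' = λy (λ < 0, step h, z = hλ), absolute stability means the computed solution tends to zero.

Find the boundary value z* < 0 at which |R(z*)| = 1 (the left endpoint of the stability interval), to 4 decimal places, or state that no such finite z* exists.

With y'=λy (z=hλ):
  k1=λy_n ⇒ h·k1=z·y_n;  k2=λ(1+5/13z)y_n ⇒ h·k2=z(1+5/13z)y_n
  y_{n+1}/y_n = 1 + 11/25z + 14/25z(1+5/13z) = 1 + z + 14/65z²
  Hence R(z) = 1 + z + 14/65z².

Need |R(x)|<1, x<0.
x=-0.35: |R|=0.6764
R=1: x+14/65x²=0 ⇒ x=−65/14=-4.6429; min R=1−1/(4·14/65)=-0.1607>−1
Confirm numerically:
  x=-4.112: |R|=0.52984 <1
  x=-4.014: |R|=0.45632 <1
  x=-3.388: |R|=0.08430 <1
  x=-1.890: |R|=0.12062 <1
  x=-5.126: |R|=1.53342 >1
  x=-4.866: |R|=1.23387 >1
  x=-4.835: |R|=1.20009 >1
Interval (-4.6429, 0).

z* = -4.6429.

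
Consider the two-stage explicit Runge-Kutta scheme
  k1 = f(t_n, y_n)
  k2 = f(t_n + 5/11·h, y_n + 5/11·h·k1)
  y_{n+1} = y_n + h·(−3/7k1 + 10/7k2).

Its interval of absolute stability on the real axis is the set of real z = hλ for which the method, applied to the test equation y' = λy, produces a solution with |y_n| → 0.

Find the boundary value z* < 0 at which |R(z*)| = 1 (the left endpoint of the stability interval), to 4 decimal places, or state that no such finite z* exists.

left endpoint -1.5400.

On y'=λy, z=hλ:
  k1=λy_n ⇒ h·k1=z·y_n;  k2=λ(1+5/11z)y_n ⇒ h·k2=z(1+5/11z)y_n
  y_{n+1}/y_n = 1 − 3/7z + 10/7z(1+5/11z) = 1 + z + 50/77z²
  R(z) = 1 + z + 50/77z².

Boundary: |R(x)|=1, x<0.
x=-0.58: |R|=0.6384
R=1: x+50/77x²=0 ⇒ x=−77/50=-1.5400; min R=1−1/(4·50/77)=0.6150>−1
Confirm numerically:
  x=-1.316: |R|=0.80858 <1
  x=-1.258: |R|=0.76964 <1
  x=-1.157: |R|=0.71225 <1
  x=-0.881: |R|=0.62300 <1
  x=-2.059: |R|=1.69391 >1
  x=-1.965: |R|=1.54229 >1
  x=-1.699: |R|=1.17542 >1
So |R|<1 on (-1.5400, 0).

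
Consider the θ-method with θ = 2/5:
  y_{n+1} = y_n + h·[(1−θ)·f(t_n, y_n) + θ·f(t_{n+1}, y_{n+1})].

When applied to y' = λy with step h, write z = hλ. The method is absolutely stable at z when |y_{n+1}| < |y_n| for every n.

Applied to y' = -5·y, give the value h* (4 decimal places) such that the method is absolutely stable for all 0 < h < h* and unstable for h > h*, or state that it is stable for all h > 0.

Test eqn y'=λy, z=hλ:
  y_{n+1} = y_n + z·[3/5·y_n + 2/5·y_{n+1}] ⇒ (1 − 2/5z)y_{n+1} = (1 + 3/5z)y_n
  so R(z) = (1 + 3/5z)/(1 − 2/5z).

Find x<0 with |R(x)|<1.
x=-1.68: |R|=0.0048
R=−1: 1+3/5x = −1+2/5x ⇒ -1/5x=2 ⇒ x=2/(-1/5)=-10.0000
Confirm numerically:
  x=-7.320: |R|=0.86354 <1
  x=-6.886: |R|=0.83411 <1
  x=-4.719: |R|=0.63423 <1
  x=-10.246: |R|=1.00965 >1
  x=-10.131: |R|=1.00519 >1
Stable set (-10.0000, 0).

(-10.0000,0); λ=-5 ⇒ h* = (10)/5 = 2.0000.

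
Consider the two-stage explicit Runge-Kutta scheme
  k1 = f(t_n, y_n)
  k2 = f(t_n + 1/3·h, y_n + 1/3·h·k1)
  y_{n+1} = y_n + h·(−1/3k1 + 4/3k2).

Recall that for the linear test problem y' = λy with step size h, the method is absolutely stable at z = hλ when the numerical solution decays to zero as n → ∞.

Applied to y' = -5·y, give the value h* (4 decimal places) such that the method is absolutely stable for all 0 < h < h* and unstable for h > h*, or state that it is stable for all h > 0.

(-2.2500,0); λ=-5 ⇒ h* = (9/4)/5 = 0.4500.

Set f=λy, z=hλ:
  k1=λy_n ⇒ h·k1=z·y_n;  k2=λ(1+1/3z)y_n ⇒ h·k2=z(1+1/3z)y_n
  y_{n+1}/y_n = 1 − 1/3z + 4/3z(1+1/3z) = 1 + z + 4/9z²
  Hence R(z) = 1 + z + 4/9z².

Find x<0 with |R(x)|<1.
x=-0.56: |R|=0.5794
R=1: x+4/9x²=0 ⇒ x=−9/4=-2.2500; min R=1−1/(4·4/9)=0.4375>−1
Confirm numerically:
  x=-2.068: |R|=0.83272 <1
  x=-2.017: |R|=0.79113 <1
  x=-1.653: |R|=0.56140 <1
  x=-1.622: |R|=0.54728 <1
  x=-2.834: |R|=1.73558 >1
  x=-2.711: |R|=1.55545 >1
So |R|<1 on (-2.2500, 0).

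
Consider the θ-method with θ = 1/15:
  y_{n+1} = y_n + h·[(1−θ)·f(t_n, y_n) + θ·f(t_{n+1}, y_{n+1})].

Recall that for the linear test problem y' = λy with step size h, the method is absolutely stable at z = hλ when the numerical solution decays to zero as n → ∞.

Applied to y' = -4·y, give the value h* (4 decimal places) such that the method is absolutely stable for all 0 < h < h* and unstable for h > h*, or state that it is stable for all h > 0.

Set f=λy, z=hλ:
  y_{n+1} = y_n + z·[14/15·y_n + 1/15·y_{n+1}] ⇒ (1 − 1/15z)y_{n+1} = (1 + 14/15z)y_n
  so R(z) = (1 + 14/15z)/(1 − 1/15z).

Boundary: |R(x)|=1, x<0.
x=-1.28: |R|=0.1794
R=−1: 1+14/15x = −1+1/15x ⇒ -13/15x=2 ⇒ x=2/(-13/15)=-2.3077
Confirm numerically:
  x=-1.608: |R|=0.45231 <1
  x=-1.511: |R|=0.37272 <1
  x=-1.152: |R|=0.06984 <1
  x=-2.790: |R|=1.35245 >1
  x=-2.619: |R|=1.22970 >1
  x=-2.535: |R|=1.16852 >1
So |R|<1 on (-2.3077, 0).

(-2.3077,0); λ=-4 ⇒ h* = (30/13)/4 = 0.5769.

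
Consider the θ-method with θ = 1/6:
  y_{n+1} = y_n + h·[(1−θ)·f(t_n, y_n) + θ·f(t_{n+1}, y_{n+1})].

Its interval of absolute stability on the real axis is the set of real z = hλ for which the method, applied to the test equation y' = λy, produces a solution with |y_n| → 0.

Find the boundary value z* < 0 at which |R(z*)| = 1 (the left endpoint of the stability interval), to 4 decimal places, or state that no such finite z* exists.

On y'=λy, z=hλ:
  y_{n+1} = y_n + z·[5/6·y_n + 1/6·y_{n+1}] ⇒ (1 − 1/6z)y_{n+1} = (1 + 5/6z)y_n
  Hence R(z) = (1 + 5/6z)/(1 − 1/6z).

Find x<0 with |R(x)|<1.
x=-1.59: |R|=0.2569
R=−1: 1+5/6x = −1+1/6x ⇒ -2/3x=2 ⇒ x=2/(-2/3)=-3.0000
Confirm numerically:
  x=-2.956: |R|=0.98035 <1
  x=-2.776: |R|=0.89790 <1
  x=-2.171: |R|=0.59417 <1
  x=-1.640: |R|=0.28796 <1
  x=-3.569: |R|=1.23785 >1
  x=-3.072: |R|=1.03175 >1
Stable set (-3.0000, 0).

z* = -3.0000.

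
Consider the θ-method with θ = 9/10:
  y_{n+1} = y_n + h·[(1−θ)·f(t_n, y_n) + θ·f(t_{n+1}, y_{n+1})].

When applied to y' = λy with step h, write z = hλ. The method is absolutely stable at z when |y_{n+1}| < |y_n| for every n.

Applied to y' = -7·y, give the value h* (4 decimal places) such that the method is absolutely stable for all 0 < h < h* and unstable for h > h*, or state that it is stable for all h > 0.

Test eqn y'=λy, z=hλ:
  y_{n+1} = y_n + z·[1/10·y_n + 9/10·y_{n+1}] ⇒ (1 − 9/10z)y_{n+1} = (1 + 1/10z)y_n
  R(z) = (1 + 1/10z)/(1 − 9/10z).

Find x<0 with |R(x)|<1.
x=-0.97: |R|=0.4821
x=-2: |R|=0.2857
x=-10: |R|=0.0000
x=-100: |R|=0.0989
θ=9/10≥1/2 ⇒ |1+1/10x|<|1−9/10x| ∀x<0 ⇒ unbounded interval.

interval (−∞, 0). Any h>0 works for λ=-7.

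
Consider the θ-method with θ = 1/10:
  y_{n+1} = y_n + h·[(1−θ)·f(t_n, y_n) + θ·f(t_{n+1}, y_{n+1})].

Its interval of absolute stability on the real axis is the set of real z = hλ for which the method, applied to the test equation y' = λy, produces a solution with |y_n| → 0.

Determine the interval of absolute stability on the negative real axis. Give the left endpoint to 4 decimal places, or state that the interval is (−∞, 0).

z∈(-2.5000,0).

Test eqn y'=λy, z=hλ:
  y_{n+1} = y_n + z·[9/10·y_n + 1/10·y_{n+1}] ⇒ (1 − 1/10z)y_{n+1} = (1 + 9/10z)y_n
  ⇒ R(z) = (1 + 9/10z)/(1 − 1/10z).

Boundary: |R(x)|=1, x<0.
x=-1: |R|=0.0909
R=−1: 1+9/10x = −1+1/10x ⇒ -4/5x=2 ⇒ x=2/(-4/5)=-2.5000
Confirm numerically:
  x=-2.364: |R|=0.91200 <1
  x=-1.851: |R|=0.56189 <1
  x=-1.430: |R|=0.25109 <1
  x=-1.405: |R|=0.23192 <1
  x=-2.831: |R|=1.20638 >1
  x=-2.760: |R|=1.16301 >1
  x=-2.536: |R|=1.02297 >1
Stable set (-2.5000, 0).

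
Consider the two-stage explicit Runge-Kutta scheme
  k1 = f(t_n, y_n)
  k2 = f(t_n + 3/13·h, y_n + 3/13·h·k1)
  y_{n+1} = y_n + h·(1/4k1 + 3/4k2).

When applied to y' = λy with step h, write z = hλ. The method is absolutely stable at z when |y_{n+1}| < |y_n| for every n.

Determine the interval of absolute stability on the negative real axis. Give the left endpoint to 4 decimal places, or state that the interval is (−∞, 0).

Set f=λy, z=hλ:
  k1=λy_n ⇒ h·k1=z·y_n;  k2=λ(1+3/13z)y_n ⇒ h·k2=z(1+3/13z)y_n
  y_{n+1}/y_n = 1 + 1/4z + 3/4z(1+3/13z) = 1 + z + 9/52z²
  so R(z) = 1 + z + 9/52z².

Need |R(x)|<1, x<0.
x=-0.62: |R|=0.4465
R=1: x+9/52x²=0 ⇒ x=−52/9=-5.7778; min R=1−1/(4·9/52)=-0.4444>−1
Confirm numerically:
  x=-5.528: |R|=0.76102 <1
  x=-4.665: |R|=0.10154 <1
  x=-4.400: |R|=0.04923 <1
  x=-3.651: |R|=0.34392 <1
  x=-6.331: |R|=1.60619 >1
  x=-6.319: |R|=1.59192 >1
Stable set (-5.7778, 0).

(-5.7778, 0).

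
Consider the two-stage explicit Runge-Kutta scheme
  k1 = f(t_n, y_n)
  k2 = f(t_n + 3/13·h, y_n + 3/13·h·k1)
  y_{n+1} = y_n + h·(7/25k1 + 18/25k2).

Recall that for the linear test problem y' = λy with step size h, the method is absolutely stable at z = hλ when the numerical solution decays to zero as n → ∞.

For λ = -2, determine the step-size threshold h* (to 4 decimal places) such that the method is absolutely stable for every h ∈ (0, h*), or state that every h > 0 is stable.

(-6.0185,0); λ=-2 ⇒ h* = (325/54)/2 = 3.0093.

Set f=λy, z=hλ:
  k1=λy_n ⇒ h·k1=z·y_n;  k2=λ(1+3/13z)y_n ⇒ h·k2=z(1+3/13z)y_n
  y_{n+1}/y_n = 1 + 7/25z + 18/25z(1+3/13z) = 1 + z + 54/325z²
  ⇒ R(z) = 1 + z + 54/325z².

Solve |R(x)|<1 on ℝ⁻.
x=-1.77: |R|=0.2495
R=1: x+54/325x²=0 ⇒ x=−325/54=-6.0185; min R=1−1/(4·54/325)=-0.5046>−1
Confirm numerically:
  x=-5.412: |R|=0.45460 <1
  x=-4.047: |R|=0.32570 <1
  x=-2.655: |R|=0.48378 <1
  x=-6.534: |R|=1.55963 >1
  x=-6.367: |R|=1.36866 >1
  x=-6.072: |R|=1.05396 >1
So |R|<1 on (-6.0185, 0).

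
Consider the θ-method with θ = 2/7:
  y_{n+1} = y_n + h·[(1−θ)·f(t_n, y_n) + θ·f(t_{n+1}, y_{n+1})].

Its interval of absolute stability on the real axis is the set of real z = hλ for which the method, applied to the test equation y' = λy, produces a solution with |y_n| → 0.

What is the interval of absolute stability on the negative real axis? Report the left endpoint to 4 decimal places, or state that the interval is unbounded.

z∈(-4.6667,0).

With y'=λy (z=hλ):
  y_{n+1} = y_n + z·[5/7·y_n + 2/7·y_{n+1}] ⇒ (1 − 2/7z)y_{n+1} = (1 + 5/7z)y_n
  so R(z) = (1 + 5/7z)/(1 − 2/7z).

Boundary: |R(x)|=1, x<0.
x=-1.73: |R|=0.1577
R=−1: 1+5/7x = −1+2/7x ⇒ -3/7x=2 ⇒ x=2/(-3/7)=-4.6667
Confirm numerically:
  x=-4.008: |R|=0.86841 <1
  x=-3.235: |R|=0.68114 <1
  x=-2.520: |R|=0.46512 <1
  x=-2.411: |R|=0.42759 <1
  x=-5.196: |R|=1.09131 >1
  x=-5.025: |R|=1.06305 >1
Interval (-4.6667, 0).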